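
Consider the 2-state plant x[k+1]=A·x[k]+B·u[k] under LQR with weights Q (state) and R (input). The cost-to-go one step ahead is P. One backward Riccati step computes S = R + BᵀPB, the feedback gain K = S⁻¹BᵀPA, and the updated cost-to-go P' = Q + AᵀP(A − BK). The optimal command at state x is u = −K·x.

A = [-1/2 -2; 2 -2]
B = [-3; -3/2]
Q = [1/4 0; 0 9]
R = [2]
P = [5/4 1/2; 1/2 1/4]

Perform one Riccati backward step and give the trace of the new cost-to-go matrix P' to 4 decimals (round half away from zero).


10.5625

BᵀP = [-4.5000 -1.8750]
S = R + BᵀPB = [2] + [16.3125] = [18.3125]
BᵀPA = [-1.5000 12.7500]
K = S⁻¹·BᵀPA = [-0.0819 0.6962]
A−BK = [-0.7457 0.0887; 1.8771 -0.9556]
AᵀP(A−BK) = [0.1896 -0.2056; -0.2056 1.1229]
P' = Q + AᵀP(A−BK) = [0.4396 -0.2056; -0.2056 10.1229]
tr(P') = 10.5625


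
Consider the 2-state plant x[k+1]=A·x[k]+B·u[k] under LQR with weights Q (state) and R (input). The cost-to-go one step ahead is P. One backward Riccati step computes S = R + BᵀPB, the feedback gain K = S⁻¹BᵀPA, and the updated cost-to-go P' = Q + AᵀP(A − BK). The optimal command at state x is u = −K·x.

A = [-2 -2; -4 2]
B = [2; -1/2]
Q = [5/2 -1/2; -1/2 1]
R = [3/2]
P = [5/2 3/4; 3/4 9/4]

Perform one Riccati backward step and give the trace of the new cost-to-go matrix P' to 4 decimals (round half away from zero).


56.7189

BᵀP = [4.6250 0.3750]
S = R + BᵀPB = [3/2] + [9.0625] = [10.5625]
BᵀPA = [-10.7500 -8.5000]
K = S⁻¹·BᵀPA = [-1.0178 -0.8047]
A−BK = [0.0355 -0.3905; -4.5089 1.5976]
AᵀP(A−BK) = [47.0592 -13.6509; -13.6509 6.1598]
P' = Q + AᵀP(A−BK) = [49.5592 -14.1509; -14.1509 7.1598]
tr(P') = 56.7189


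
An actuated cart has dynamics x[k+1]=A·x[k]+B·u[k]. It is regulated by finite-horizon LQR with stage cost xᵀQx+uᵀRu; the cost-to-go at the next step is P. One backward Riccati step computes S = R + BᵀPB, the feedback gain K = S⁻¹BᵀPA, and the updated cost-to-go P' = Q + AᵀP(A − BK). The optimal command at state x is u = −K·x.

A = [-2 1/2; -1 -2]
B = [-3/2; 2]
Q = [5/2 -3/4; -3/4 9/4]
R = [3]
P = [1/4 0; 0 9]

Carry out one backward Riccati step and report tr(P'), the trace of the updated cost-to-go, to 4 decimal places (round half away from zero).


10.1908

BᵀP = [-0.3750 18.0000]
S = R + BᵀPB = [3] + [36.5625] = [39.5625]
BᵀPA = [-17.2500 -36.1875]
K = S⁻¹·BᵀPA = [-0.4360 -0.9147]
A−BK = [-2.6540 -0.8720; -0.1280 -0.1706]
AᵀP(A−BK) = [2.4787 1.9716; 1.9716 2.9621]
P' = Q + AᵀP(A−BK) = [4.9787 1.2216; 1.2216 5.2121]
tr(P') = 10.1908


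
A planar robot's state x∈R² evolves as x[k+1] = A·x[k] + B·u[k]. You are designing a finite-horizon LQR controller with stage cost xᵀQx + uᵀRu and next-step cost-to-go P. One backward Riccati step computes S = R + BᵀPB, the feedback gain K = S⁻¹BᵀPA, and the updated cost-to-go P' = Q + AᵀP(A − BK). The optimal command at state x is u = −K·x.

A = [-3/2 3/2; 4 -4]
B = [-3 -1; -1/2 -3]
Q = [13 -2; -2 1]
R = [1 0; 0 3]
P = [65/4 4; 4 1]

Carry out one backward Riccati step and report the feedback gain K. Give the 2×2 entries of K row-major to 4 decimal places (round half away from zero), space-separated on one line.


BᵀP = [-50.7500 -12.5000; -28.2500 -7.0000]
S = R + BᵀPB = [1 0; 0 3] + [158.5000 88.2500; 88.2500 49.2500] = [159.5000 88.2500; 88.2500 52.2500]
BᵀPA = [26.1250 -26.1250; 14.3750 -14.3750]
K = S⁻¹·BᵀPA = [0.1767 -0.1767; -0.0233 0.0233]
A−BK = [-0.9932 0.9932; 4.0184 -4.0184]
AᵀP(A−BK) = [0.2815 -0.2815; -0.2815 0.2815]
P' = Q + AᵀP(A−BK) = [13.2815 -2.2815; -2.2815 1.2815]
tr(P') = 14.5631

0.1767 -0.1767 -0.0233 0.0233


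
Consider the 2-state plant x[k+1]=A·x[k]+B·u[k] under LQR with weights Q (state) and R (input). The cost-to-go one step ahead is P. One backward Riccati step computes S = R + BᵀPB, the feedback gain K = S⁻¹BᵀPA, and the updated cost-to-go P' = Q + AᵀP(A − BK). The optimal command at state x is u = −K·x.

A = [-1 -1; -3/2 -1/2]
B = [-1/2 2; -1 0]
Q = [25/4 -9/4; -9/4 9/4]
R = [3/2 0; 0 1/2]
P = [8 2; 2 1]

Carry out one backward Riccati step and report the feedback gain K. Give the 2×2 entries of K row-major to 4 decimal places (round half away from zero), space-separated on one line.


0.4238 0.1710 -0.5204 -0.4907

BᵀP = [-6.0000 -2.0000; 16.0000 4.0000]
S = R + BᵀPB = [3/2 0; 0 1/2] + [5.0000 -12.0000; -12.0000 32.0000] = [6.5000 -12.0000; -12.0000 32.5000]
BᵀPA = [9.0000 7.0000; -22.0000 -18.0000]
K = S⁻¹·BᵀPA = [0.4238 0.1710; -0.5204 -0.4907]
A−BK = [0.2528 0.0669; -1.0762 -0.3290]
AᵀP(A−BK) = [0.9861 0.4154; 0.4154 0.2203]
P' = Q + AᵀP(A−BK) = [7.2361 -1.8346; -1.8346 2.4703]
tr(P') = 9.7063


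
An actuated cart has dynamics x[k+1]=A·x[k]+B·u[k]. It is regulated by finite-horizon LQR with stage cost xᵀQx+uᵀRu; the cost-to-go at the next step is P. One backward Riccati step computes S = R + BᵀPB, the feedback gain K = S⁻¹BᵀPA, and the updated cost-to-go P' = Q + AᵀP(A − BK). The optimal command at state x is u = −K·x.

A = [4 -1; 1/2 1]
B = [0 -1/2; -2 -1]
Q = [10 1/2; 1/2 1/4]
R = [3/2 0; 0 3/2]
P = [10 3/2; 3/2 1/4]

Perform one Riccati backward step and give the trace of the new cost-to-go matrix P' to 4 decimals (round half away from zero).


50.8833

BᵀP = [-3.0000 -0.5000; -6.5000 -1.0000]
S = R + BᵀPB = [3/2 0; 0 3/2] + [1.0000 2.0000; 2.0000 4.2500] = [2.5000 2.0000; 2.0000 5.7500]
BᵀPA = [-12.2500 2.5000; -26.5000 5.5000]
K = S⁻¹·BᵀPA = [-1.6807 0.3253; -4.0241 0.8434]
A−BK = [1.9880 -0.5783; -6.8855 2.4940]
AᵀP(A−BK) = [38.8351 -8.2907; -8.2907 1.7982]
P' = Q + AᵀP(A−BK) = [48.8351 -7.7907; -7.7907 2.0482]
tr(P') = 50.8833


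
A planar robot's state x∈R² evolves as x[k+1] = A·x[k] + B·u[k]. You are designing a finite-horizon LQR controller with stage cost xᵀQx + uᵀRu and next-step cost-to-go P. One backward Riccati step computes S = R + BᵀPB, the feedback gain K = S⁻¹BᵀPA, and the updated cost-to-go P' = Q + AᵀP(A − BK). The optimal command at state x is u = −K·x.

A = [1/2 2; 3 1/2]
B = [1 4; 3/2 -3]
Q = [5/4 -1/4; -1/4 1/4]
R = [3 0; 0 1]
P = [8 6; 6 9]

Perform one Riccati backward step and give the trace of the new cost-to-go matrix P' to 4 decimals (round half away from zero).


BᵀP = [17.0000 19.5000; 14.0000 -3.0000]
S = R + BᵀPB = [3 0; 0 1] + [46.2500 9.5000; 9.5000 65.0000] = [49.2500 9.5000; 9.5000 66.0000]
BᵀPA = [67.0000 43.7500; -2.0000 26.5000]
K = S⁻¹·BᵀPA = [1.4053 0.8340; -0.2326 0.2815]
A−BK = [0.0250 0.0401; 0.1944 0.0933]
AᵀP(A−BK) = [6.3819 3.6828; 3.6828 2.3023]
P' = Q + AᵀP(A−BK) = [7.6319 3.4328; 3.4328 2.5523]
tr(P') = 10.1841

10.1841


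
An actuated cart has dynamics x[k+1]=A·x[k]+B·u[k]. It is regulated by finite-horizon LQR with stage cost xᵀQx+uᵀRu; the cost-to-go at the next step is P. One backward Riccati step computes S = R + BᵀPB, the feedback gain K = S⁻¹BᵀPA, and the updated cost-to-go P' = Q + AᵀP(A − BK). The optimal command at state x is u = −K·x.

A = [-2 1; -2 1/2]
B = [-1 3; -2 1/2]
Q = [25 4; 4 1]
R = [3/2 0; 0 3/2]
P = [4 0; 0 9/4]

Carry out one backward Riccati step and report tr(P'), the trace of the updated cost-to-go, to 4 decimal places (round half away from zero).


BᵀP = [-4.0000 -4.5000; 12.0000 1.1250]
S = R + BᵀPB = [3/2 0; 0 3/2] + [13.0000 -14.2500; -14.2500 36.5625] = [14.5000 -14.2500; -14.2500 38.0625]
BᵀPA = [17.0000 -6.2500; -26.2500 12.5625]
K = S⁻¹·BᵀPA = [0.7826 -0.1688; -0.3967 0.2669]
A−BK = [-0.0274 0.0306; -0.2365 0.0290]
AᵀP(A−BK) = [1.2835 -0.3757; -0.3757 0.1552]
P' = Q + AᵀP(A−BK) = [26.2835 3.6243; 3.6243 1.1552]
tr(P') = 27.4387

27.4387


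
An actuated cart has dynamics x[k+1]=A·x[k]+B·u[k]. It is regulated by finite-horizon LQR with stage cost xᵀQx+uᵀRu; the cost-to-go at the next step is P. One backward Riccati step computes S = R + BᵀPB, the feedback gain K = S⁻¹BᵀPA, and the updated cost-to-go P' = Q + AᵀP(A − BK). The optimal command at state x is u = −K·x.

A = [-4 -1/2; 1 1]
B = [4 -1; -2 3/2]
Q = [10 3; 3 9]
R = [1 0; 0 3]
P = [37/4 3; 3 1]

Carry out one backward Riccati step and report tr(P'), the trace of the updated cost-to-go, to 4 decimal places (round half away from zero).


BᵀP = [31.0000 10.0000; -4.7500 -1.5000]
S = R + BᵀPB = [1 0; 0 3] + [104.0000 -16.0000; -16.0000 2.5000] = [105.0000 -16.0000; -16.0000 5.5000]
BᵀPA = [-114.0000 -5.5000; 17.5000 0.8750]
K = S⁻¹·BᵀPA = [-1.0793 -0.0505; 0.0420 0.0121]
A−BK = [0.3593 -0.2858; -1.2216 0.8808]
AᵀP(A−BK) = [1.2232 0.0270; 0.0270 0.0240]
P' = Q + AᵀP(A−BK) = [11.2232 3.0270; 3.0270 9.0240]
tr(P') = 20.2471

20.2471


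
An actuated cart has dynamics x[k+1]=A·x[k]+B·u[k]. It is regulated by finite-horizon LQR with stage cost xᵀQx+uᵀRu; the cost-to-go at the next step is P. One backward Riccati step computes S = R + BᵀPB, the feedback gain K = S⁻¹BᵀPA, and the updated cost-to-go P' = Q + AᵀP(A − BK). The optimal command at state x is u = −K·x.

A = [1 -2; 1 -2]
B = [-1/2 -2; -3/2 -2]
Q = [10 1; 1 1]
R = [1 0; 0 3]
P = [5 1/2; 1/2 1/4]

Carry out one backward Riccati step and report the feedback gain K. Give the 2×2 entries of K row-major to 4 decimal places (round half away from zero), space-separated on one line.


BᵀP = [-3.2500 -0.6250; -11.0000 -1.5000]
S = R + BᵀPB = [1 0; 0 3] + [2.5625 7.7500; 7.7500 25.0000] = [3.5625 7.7500; 7.7500 28.0000]
BᵀPA = [-3.8750 7.7500; -12.5000 25.0000]
K = S⁻¹·BᵀPA = [-0.2929 0.5858; -0.3654 0.7307]
A−BK = [0.1228 -0.2457; -0.1701 0.3402]
AᵀP(A−BK) = [0.5480 -1.0961; -1.0961 2.1921]
P' = Q + AᵀP(A−BK) = [10.5480 -0.0961; -0.0961 3.1921]
tr(P') = 13.7402

-0.2929 0.5858 -0.3654 0.7307


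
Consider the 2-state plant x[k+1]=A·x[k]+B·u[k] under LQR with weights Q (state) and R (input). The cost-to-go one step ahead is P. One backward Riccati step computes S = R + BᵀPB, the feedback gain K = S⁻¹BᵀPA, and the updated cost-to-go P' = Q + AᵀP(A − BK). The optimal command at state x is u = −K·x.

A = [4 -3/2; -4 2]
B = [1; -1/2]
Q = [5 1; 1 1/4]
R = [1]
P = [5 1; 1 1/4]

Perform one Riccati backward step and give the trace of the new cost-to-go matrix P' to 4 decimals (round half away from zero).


17.0309

BᵀP = [4.5000 0.8750]
S = R + BᵀPB = [1] + [4.0625] = [5.0625]
BᵀPA = [14.5000 -5.0000]
K = S⁻¹·BᵀPA = [2.8642 -0.9877]
A−BK = [1.1358 -0.5123; -2.5679 1.5062]
AᵀP(A−BK) = [10.4691 -3.6790; -3.6790 1.3117]
P' = Q + AᵀP(A−BK) = [15.4691 -2.6790; -2.6790 1.5617]
tr(P') = 17.0309


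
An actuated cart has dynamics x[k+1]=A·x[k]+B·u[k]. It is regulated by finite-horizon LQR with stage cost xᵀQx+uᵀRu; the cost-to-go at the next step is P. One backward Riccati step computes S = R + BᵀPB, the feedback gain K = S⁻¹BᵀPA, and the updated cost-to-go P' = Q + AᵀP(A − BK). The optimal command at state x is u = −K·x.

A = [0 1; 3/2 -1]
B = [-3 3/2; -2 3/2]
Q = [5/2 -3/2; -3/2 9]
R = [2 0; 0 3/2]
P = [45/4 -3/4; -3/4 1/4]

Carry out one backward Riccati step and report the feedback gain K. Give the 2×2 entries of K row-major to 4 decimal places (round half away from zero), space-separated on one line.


0.0598 -0.3168 0.0671 0.0836

BᵀP = [-32.2500 1.7500; 15.7500 -0.7500]
S = R + BᵀPB = [2 0; 0 3/2] + [93.2500 -45.7500; -45.7500 22.5000] = [95.2500 -45.7500; -45.7500 24.0000]
BᵀPA = [2.6250 -34.0000; -1.1250 16.5000]
K = S⁻¹·BᵀPA = [0.0598 -0.3168; 0.0671 0.0836]
A−BK = [0.0787 -0.0758; 1.5190 -1.7590]
AᵀP(A−BK) = [0.4810 -0.5743; -0.5743 0.8494]
P' = Q + AᵀP(A−BK) = [2.9810 -2.0743; -2.0743 9.8494]
tr(P') = 12.8304


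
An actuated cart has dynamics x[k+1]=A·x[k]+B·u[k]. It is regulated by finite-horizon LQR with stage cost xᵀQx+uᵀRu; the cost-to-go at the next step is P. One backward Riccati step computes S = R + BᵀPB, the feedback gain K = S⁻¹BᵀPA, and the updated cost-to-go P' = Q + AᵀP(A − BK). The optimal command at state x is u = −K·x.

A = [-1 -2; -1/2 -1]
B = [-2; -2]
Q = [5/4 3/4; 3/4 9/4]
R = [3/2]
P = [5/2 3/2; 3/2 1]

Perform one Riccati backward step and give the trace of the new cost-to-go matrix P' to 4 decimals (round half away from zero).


4.7045

BᵀP = [-8.0000 -5.0000]
S = R + BᵀPB = [3/2] + [26.0000] = [27.5000]
BᵀPA = [10.5000 21.0000]
K = S⁻¹·BᵀPA = [0.3818 0.7636]
A−BK = [-0.2364 -0.4727; 0.2636 0.5273]
AᵀP(A−BK) = [0.2409 0.4818; 0.4818 0.9636]
P' = Q + AᵀP(A−BK) = [1.4909 1.2318; 1.2318 3.2136]
tr(P') = 4.7045


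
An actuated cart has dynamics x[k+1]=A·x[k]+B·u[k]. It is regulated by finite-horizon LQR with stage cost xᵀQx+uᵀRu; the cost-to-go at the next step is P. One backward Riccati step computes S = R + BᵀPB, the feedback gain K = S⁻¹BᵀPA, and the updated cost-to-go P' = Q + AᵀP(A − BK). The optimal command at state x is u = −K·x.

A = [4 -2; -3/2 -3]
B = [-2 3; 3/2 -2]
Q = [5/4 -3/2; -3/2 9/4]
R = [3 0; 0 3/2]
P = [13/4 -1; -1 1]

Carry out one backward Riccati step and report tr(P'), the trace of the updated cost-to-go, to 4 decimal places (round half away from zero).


14.3306

BᵀP = [-8.0000 3.5000; 11.7500 -5.0000]
S = R + BᵀPB = [3 0; 0 3/2] + [21.2500 -31.0000; -31.0000 45.2500] = [24.2500 -31.0000; -31.0000 46.7500]
BᵀPA = [-37.2500 5.5000; 54.5000 -8.5000]
K = S⁻¹·BᵀPA = [-0.3008 -0.0369; 0.9663 -0.2063]
A−BK = [0.4995 -1.4549; 0.8838 -3.3572]
AᵀP(A−BK) = [2.3811 -2.6319; -2.6319 8.4495]
P' = Q + AᵀP(A−BK) = [3.6311 -4.1319; -4.1319 10.6995]
tr(P') = 14.3306


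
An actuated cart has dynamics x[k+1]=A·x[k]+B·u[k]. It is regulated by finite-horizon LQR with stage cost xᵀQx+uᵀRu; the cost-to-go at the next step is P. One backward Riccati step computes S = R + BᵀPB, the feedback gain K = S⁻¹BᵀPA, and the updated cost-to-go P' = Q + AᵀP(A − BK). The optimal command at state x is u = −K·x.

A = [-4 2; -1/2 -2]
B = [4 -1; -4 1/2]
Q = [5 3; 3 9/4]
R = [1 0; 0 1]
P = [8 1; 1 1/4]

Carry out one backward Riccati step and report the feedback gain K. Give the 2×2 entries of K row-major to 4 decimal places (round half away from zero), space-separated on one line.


-0.9682 0.4640 0.5929 -0.1182

BᵀP = [28.0000 3.0000; -7.5000 -0.8750]
S = R + BᵀPB = [1 0; 0 1] + [100.0000 -26.5000; -26.5000 7.0625] = [101.0000 -26.5000; -26.5000 8.0625]
BᵀPA = [-113.5000 50.0000; 30.4375 -13.2500]
K = S⁻¹·BᵀPA = [-0.9682 0.4640; 0.5929 -0.1182]
A−BK = [0.4657 0.0257; -4.6693 -0.0848]
AᵀP(A−BK) = [4.1255 -0.4841; -0.4841 0.2320]
P' = Q + AᵀP(A−BK) = [9.1255 2.5159; 2.5159 2.4820]
tr(P') = 11.6075


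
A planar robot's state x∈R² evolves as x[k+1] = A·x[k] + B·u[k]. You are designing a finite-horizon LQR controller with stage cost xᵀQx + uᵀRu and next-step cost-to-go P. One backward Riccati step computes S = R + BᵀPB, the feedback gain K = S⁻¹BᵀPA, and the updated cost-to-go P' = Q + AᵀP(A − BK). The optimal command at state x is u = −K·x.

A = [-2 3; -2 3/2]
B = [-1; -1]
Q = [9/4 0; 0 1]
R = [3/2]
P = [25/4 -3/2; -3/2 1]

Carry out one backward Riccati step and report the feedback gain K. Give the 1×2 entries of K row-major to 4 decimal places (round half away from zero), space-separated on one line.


1.4783 -2.3478

BᵀP = [-4.7500 0.5000]
S = R + BᵀPB = [3/2] + [4.2500] = [5.7500]
BᵀPA = [8.5000 -13.5000]
K = S⁻¹·BᵀPA = [1.4783 -2.3478]
A−BK = [-0.5217 0.6522; -0.5217 -0.8478]
AᵀP(A−BK) = [4.4348 -7.0435; -7.0435 13.3043]
P' = Q + AᵀP(A−BK) = [6.6848 -7.0435; -7.0435 14.3043]
tr(P') = 20.9891


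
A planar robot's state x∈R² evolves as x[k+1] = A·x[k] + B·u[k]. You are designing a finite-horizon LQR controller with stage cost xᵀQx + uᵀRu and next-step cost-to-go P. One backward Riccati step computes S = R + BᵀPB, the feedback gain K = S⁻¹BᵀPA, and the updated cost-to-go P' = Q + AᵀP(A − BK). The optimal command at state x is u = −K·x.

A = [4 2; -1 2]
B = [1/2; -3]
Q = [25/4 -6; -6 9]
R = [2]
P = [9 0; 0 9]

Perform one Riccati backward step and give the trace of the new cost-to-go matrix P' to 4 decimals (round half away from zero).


BᵀP = [4.5000 -27.0000]
S = R + BᵀPB = [2] + [83.2500] = [85.2500]
BᵀPA = [45.0000 -45.0000]
K = S⁻¹·BᵀPA = [0.5279 -0.5279]
A−BK = [3.7361 2.2639; 0.5836 0.4164]
AᵀP(A−BK) = [129.2463 77.7537; 77.7537 48.2463]
P' = Q + AᵀP(A−BK) = [135.4963 71.7537; 71.7537 57.2463]
tr(P') = 192.7427

192.7427


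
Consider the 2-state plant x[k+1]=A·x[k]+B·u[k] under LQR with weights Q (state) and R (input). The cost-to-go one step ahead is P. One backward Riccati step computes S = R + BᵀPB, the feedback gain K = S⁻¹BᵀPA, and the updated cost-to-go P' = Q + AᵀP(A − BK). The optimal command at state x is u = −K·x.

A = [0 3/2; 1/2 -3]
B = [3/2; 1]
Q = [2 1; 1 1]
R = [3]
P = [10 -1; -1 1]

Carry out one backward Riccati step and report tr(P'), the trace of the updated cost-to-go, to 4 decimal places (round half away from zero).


BᵀP = [14.0000 -0.5000]
S = R + BᵀPB = [3] + [20.5000] = [23.5000]
BᵀPA = [-0.2500 22.5000]
K = S⁻¹·BᵀPA = [-0.0106 0.9574]
A−BK = [0.0160 0.0638; 0.5106 -3.9574]
AᵀP(A−BK) = [0.2473 -2.0106; -2.0106 18.9574]
P' = Q + AᵀP(A−BK) = [2.2473 -1.0106; -1.0106 19.9574]
tr(P') = 22.2048

22.2048


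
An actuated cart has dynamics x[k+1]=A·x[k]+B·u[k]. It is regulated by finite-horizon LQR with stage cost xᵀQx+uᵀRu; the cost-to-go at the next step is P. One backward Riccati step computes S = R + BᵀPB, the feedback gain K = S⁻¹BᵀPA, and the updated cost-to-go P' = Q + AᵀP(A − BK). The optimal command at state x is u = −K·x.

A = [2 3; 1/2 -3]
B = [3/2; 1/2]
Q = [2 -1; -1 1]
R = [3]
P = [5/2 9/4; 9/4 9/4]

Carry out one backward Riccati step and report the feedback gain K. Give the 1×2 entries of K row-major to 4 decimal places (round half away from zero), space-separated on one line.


BᵀP = [4.8750 4.5000]
S = R + BᵀPB = [3] + [9.5625] = [12.5625]
BᵀPA = [12.0000 1.1250]
K = S⁻¹·BᵀPA = [0.9552 0.0896]
A−BK = [0.5672 2.8657; 0.0224 -3.0448]
AᵀP(A−BK) = [3.5998 0.4254; 0.4254 2.1493]
P' = Q + AᵀP(A−BK) = [5.5998 -0.5746; -0.5746 3.1493]
tr(P') = 8.7491

0.9552 0.0896


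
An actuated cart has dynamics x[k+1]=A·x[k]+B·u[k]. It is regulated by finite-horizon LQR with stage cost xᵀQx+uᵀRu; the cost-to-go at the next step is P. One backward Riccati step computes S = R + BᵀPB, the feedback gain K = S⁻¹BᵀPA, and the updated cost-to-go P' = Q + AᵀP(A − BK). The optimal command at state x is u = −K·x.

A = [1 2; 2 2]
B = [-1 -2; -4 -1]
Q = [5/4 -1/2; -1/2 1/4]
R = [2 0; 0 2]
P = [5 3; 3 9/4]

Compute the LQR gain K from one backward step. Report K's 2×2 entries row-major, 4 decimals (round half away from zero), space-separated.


BᵀP = [-17.0000 -12.0000; -13.0000 -8.2500]
S = R + BᵀPB = [2 0; 0 2] + [65.0000 46.0000; 46.0000 34.2500] = [67.0000 46.0000; 46.0000 36.2500]
BᵀPA = [-41.0000 -58.0000; -29.5000 -42.5000]
K = S⁻¹·BᵀPA = [-0.4133 -0.4716; -0.2894 -0.5739]
A−BK = [0.0080 0.3805; 0.0576 -0.4604]
AᵀP(A−BK) = [0.5196 0.7322; 0.7322 1.2534]
P' = Q + AᵀP(A−BK) = [1.7696 0.2322; 0.2322 1.5034]
tr(P') = 3.2730

-0.4133 -0.4716 -0.2894 -0.5739


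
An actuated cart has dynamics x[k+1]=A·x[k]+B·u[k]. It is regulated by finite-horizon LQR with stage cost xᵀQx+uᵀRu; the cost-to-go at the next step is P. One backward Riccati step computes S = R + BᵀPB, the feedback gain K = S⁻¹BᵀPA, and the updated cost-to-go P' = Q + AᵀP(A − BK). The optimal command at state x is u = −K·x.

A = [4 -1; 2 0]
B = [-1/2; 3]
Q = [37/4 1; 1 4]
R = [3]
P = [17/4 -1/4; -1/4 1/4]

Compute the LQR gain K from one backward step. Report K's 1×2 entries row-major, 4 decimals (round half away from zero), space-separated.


BᵀP = [-2.8750 0.8750]
S = R + BᵀPB = [3] + [4.0625] = [7.0625]
BᵀPA = [-9.7500 2.8750]
K = S⁻¹·BᵀPA = [-1.3805 0.4071]
A−BK = [3.3097 -0.7965; 6.1416 -1.2212]
AᵀP(A−BK) = [51.5398 -12.5310; -12.5310 3.0796]
P' = Q + AᵀP(A−BK) = [60.7898 -11.5310; -11.5310 7.0796]
tr(P') = 67.8695

-1.3805 0.4071


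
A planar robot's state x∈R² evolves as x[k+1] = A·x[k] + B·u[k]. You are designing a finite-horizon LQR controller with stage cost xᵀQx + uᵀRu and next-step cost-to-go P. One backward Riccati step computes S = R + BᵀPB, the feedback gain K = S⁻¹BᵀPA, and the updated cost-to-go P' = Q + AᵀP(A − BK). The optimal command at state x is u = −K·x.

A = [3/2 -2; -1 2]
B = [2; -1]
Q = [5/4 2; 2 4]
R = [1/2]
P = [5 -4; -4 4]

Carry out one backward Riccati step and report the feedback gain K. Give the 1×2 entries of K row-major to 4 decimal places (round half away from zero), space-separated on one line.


BᵀP = [14.0000 -12.0000]
S = R + BᵀPB = [1/2] + [40.0000] = [40.5000]
BᵀPA = [33.0000 -52.0000]
K = S⁻¹·BᵀPA = [0.8148 -1.2840]
A−BK = [-0.1296 0.5679; -0.1852 0.7160]
AᵀP(A−BK) = [0.3611 -0.6296; -0.6296 1.2346]
P' = Q + AᵀP(A−BK) = [1.6111 1.3704; 1.3704 5.2346]
tr(P') = 6.8457

0.8148 -1.2840


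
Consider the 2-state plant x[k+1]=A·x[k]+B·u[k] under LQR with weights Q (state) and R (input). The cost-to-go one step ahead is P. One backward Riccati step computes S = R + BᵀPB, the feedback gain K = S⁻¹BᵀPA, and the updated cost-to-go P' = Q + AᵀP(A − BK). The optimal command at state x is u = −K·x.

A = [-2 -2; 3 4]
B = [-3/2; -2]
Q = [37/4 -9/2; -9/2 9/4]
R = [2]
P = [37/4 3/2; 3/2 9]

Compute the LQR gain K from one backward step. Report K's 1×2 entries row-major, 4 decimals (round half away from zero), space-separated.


-0.3982 -0.6968

BᵀP = [-16.8750 -20.2500]
S = R + BᵀPB = [2] + [65.8125] = [67.8125]
BᵀPA = [-27.0000 -47.2500]
K = S⁻¹·BᵀPA = [-0.3982 -0.6968]
A−BK = [-2.5972 -3.0452; 2.2037 2.6065]
AᵀP(A−BK) = [89.2498 105.1871; 105.1871 124.0774]
P' = Q + AᵀP(A−BK) = [98.4998 100.6871; 100.6871 126.3274]
tr(P') = 224.8272


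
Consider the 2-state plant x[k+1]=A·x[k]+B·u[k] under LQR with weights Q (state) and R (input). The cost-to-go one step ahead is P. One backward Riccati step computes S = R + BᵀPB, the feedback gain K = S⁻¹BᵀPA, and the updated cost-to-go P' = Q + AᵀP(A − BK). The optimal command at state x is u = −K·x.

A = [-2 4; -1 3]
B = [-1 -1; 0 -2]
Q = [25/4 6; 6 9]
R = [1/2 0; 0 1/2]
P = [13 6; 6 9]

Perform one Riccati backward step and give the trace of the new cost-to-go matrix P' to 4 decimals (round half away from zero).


20.4549

BᵀP = [-13.0000 -6.0000; -25.0000 -24.0000]
S = R + BᵀPB = [1/2 0; 0 1/2] + [13.0000 25.0000; 25.0000 73.0000] = [13.5000 25.0000; 25.0000 73.5000]
BᵀPA = [32.0000 -70.0000; 74.0000 -172.0000]
K = S⁻¹·BᵀPA = [1.3669 -2.3009; 0.5419 -1.5575]
A−BK = [-0.0912 0.1416; 0.0837 -0.1150]
AᵀP(A−BK) = [1.1607 -2.1150; -2.1150 4.0442]
P' = Q + AᵀP(A−BK) = [7.4107 3.8850; 3.8850 13.0442]
tr(P') = 20.4549


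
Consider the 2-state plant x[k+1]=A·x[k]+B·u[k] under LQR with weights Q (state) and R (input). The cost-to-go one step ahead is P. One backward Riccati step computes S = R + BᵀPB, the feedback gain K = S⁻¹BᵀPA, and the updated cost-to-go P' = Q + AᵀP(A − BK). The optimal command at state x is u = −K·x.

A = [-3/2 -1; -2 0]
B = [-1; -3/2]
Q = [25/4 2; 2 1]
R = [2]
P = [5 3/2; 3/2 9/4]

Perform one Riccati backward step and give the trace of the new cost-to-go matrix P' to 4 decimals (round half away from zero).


12.6425

BᵀP = [-7.2500 -4.8750]
S = R + BᵀPB = [2] + [14.5625] = [16.5625]
BᵀPA = [20.6250 7.2500]
K = S⁻¹·BᵀPA = [1.2453 0.4377]
A−BK = [-0.2547 -0.5623; -0.1321 0.6566]
AᵀP(A−BK) = [3.5660 1.4717; 1.4717 1.8264]
P' = Q + AᵀP(A−BK) = [9.8160 3.4717; 3.4717 2.8264]
tr(P') = 12.6425


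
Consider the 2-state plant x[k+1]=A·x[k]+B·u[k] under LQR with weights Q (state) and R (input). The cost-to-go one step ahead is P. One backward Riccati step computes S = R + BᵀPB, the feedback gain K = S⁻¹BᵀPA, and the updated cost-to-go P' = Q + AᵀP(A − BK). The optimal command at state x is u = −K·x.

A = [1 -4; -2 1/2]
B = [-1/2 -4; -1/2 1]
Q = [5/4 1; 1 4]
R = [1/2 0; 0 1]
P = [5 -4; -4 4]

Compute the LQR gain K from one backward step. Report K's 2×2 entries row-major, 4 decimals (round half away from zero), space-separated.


BᵀP = [-0.5000 0.0000; -24.0000 20.0000]
S = R + BᵀPB = [1/2 0; 0 1] + [0.2500 2.0000; 2.0000 116.0000] = [0.7500 2.0000; 2.0000 117.0000]
BᵀPA = [-0.5000 2.0000; -64.0000 106.0000]
K = S⁻¹·BᵀPA = [0.8299 0.2627; -0.5612 0.9015]
A−BK = [-0.8299 -0.2627; -1.0239 -0.2701]
AᵀP(A−BK) = [1.4985 -0.1731; -0.1731 0.9164]
P' = Q + AᵀP(A−BK) = [2.7485 0.8269; 0.8269 4.9164]
tr(P') = 7.6649

0.8299 0.2627 -0.5612 0.9015


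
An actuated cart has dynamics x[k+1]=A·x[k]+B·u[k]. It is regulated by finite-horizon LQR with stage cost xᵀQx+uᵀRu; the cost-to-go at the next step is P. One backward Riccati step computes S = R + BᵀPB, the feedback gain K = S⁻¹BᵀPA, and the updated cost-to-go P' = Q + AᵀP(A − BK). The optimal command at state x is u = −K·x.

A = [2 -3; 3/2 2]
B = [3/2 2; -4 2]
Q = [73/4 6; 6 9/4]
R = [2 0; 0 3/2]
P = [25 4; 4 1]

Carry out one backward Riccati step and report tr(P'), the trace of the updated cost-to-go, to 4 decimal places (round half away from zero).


24.2501

BᵀP = [21.5000 2.0000; 58.0000 10.0000]
S = R + BᵀPB = [2 0; 0 3/2] + [24.2500 47.0000; 47.0000 136.0000] = [26.2500 47.0000; 47.0000 137.5000]
BᵀPA = [46.0000 -60.5000; 131.0000 -154.0000]
K = S⁻¹·BᵀPA = [0.1200 -0.7718; 0.9117 -0.8562]
A−BK = [-0.0034 -0.1300; 0.1564 0.6254]
AᵀP(A−BK) = [1.2961 -1.3371; -1.3371 2.4540]
P' = Q + AᵀP(A−BK) = [19.5461 4.6629; 4.6629 4.7040]
tr(P') = 24.2501


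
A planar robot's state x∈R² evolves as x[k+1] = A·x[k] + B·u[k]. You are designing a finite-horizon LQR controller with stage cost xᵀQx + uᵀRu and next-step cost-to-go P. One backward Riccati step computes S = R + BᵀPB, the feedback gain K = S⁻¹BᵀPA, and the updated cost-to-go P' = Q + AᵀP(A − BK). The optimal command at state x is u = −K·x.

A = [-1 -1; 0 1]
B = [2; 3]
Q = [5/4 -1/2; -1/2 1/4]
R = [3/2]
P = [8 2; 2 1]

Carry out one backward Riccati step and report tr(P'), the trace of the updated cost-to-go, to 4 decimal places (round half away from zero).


3.8383

BᵀP = [22.0000 7.0000]
S = R + BᵀPB = [3/2] + [65.0000] = [66.5000]
BᵀPA = [-22.0000 -15.0000]
K = S⁻¹·BᵀPA = [-0.3308 -0.2256]
A−BK = [-0.3383 -0.5489; 0.9925 1.6767]
AᵀP(A−BK) = [0.7218 1.0376; 1.0376 1.6165]
P' = Q + AᵀP(A−BK) = [1.9718 0.5376; 0.5376 1.8665]
tr(P') = 3.8383


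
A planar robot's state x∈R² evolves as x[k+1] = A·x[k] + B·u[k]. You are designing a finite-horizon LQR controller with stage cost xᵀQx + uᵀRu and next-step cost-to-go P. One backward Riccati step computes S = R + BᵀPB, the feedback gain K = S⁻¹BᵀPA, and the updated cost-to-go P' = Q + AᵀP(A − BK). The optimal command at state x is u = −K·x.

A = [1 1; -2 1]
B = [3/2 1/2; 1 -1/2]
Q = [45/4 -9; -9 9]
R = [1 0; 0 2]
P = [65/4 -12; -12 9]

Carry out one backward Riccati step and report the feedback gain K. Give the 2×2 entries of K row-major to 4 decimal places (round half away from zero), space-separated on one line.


BᵀP = [12.3750 -9.0000; 14.1250 -10.5000]
S = R + BᵀPB = [1 0; 0 2] + [9.5625 10.6875; 10.6875 12.3125] = [10.5625 10.6875; 10.6875 14.3125]
BᵀPA = [30.3750 3.3750; 35.1250 3.6250]
K = S⁻¹·BᵀPA = [1.6059 0.2588; 1.2550 0.0600]
A−BK = [-2.0364 0.5818; -2.9784 0.7712]
AᵀP(A−BK) = [7.3894 0.2808; 0.2808 0.1590]
P' = Q + AᵀP(A−BK) = [18.6394 -8.7192; -8.7192 9.1590]
tr(P') = 27.7984

1.6059 0.2588 1.2550 0.0600


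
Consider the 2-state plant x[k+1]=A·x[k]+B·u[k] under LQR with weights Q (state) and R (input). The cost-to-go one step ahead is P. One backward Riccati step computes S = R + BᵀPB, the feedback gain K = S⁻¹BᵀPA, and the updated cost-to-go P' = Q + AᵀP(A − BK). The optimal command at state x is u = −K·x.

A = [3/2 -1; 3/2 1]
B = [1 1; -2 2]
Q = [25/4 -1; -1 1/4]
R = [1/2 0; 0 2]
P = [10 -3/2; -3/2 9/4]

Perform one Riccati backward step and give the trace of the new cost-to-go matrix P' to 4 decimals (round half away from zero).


9.1490

BᵀP = [13.0000 -6.0000; 7.0000 3.0000]
S = R + BᵀPB = [1/2 0; 0 2] + [25.0000 1.0000; 1.0000 13.0000] = [25.5000 1.0000; 1.0000 15.0000]
BᵀPA = [10.5000 -19.0000; 15.0000 -4.0000]
K = S⁻¹·BᵀPA = [0.3735 -0.7366; 0.9751 -0.2176]
A−BK = [0.1514 -0.0459; 0.2969 -0.0380]
AᵀP(A−BK) = [2.2640 -0.6276; -0.6276 0.3850]
P' = Q + AᵀP(A−BK) = [8.5140 -1.6276; -1.6276 0.6350]
tr(P') = 9.1490


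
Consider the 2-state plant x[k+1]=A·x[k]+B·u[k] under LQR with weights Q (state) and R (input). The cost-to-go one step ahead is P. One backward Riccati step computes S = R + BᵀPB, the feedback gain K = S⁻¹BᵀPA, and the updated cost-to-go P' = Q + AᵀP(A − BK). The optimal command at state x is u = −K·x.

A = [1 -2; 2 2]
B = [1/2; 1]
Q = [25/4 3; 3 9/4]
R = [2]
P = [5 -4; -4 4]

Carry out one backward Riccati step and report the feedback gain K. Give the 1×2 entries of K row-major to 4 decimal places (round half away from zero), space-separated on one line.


BᵀP = [-1.5000 2.0000]
S = R + BᵀPB = [2] + [1.2500] = [3.2500]
BᵀPA = [2.5000 7.0000]
K = S⁻¹·BᵀPA = [0.7692 2.1538]
A−BK = [0.6154 -3.0769; 1.2308 -0.1538]
AᵀP(A−BK) = [3.0769 8.6154; 8.6154 52.9231]
P' = Q + AᵀP(A−BK) = [9.3269 11.6154; 11.6154 55.1731]
tr(P') = 64.5000

0.7692 2.1538


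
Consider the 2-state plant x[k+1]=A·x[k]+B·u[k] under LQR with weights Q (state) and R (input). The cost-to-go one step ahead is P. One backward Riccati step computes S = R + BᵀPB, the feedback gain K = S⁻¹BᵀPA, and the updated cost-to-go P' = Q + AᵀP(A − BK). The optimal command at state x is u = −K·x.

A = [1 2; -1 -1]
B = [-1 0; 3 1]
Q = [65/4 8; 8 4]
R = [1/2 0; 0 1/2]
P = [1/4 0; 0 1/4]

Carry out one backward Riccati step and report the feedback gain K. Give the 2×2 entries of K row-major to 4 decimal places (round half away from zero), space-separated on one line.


-0.3333 -0.4444 0.0000 0.1111

BᵀP = [-0.2500 0.7500; 0.0000 0.2500]
S = R + BᵀPB = [1/2 0; 0 1/2] + [2.5000 0.7500; 0.7500 0.2500] = [3.0000 0.7500; 0.7500 0.7500]
BᵀPA = [-1.0000 -1.2500; -0.2500 -0.2500]
K = S⁻¹·BᵀPA = [-0.3333 -0.4444; 0.0000 0.1111]
A−BK = [0.6667 1.5556; 0.0000 0.2222]
AᵀP(A−BK) = [0.1667 0.3333; 0.3333 0.7222]
P' = Q + AᵀP(A−BK) = [16.4167 8.3333; 8.3333 4.7222]
tr(P') = 21.1389


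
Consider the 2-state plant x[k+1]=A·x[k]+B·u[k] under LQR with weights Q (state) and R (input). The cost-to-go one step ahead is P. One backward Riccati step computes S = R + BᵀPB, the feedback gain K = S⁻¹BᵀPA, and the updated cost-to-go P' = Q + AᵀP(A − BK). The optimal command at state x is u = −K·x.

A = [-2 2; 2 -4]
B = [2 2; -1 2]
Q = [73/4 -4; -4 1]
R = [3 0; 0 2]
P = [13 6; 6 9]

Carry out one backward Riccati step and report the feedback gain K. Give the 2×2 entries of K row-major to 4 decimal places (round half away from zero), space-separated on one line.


-1.1622 1.7297 0.2714 -0.8954

BᵀP = [20.0000 3.0000; 38.0000 30.0000]
S = R + BᵀPB = [3 0; 0 2] + [37.0000 46.0000; 46.0000 136.0000] = [40.0000 46.0000; 46.0000 138.0000]
BᵀPA = [-34.0000 28.0000; -16.0000 -44.0000]
K = S⁻¹·BᵀPA = [-1.1622 1.7297; 0.2714 -0.8954]
A−BK = [-0.2186 0.3314; 0.2949 -0.4794]
AᵀP(A−BK) = [4.8296 -7.5159; -7.5159 12.1692]
P' = Q + AᵀP(A−BK) = [23.0796 -11.5159; -11.5159 13.1692]
tr(P') = 36.2488


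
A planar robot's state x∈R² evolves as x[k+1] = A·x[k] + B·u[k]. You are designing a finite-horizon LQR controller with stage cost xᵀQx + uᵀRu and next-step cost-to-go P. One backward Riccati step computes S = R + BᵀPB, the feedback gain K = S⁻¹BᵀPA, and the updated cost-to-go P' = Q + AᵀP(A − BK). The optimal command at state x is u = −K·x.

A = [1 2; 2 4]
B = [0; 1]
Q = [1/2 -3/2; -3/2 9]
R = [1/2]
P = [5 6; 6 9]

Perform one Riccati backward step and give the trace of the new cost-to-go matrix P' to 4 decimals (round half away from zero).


BᵀP = [6.0000 9.0000]
S = R + BᵀPB = [1/2] + [9.0000] = [9.5000]
BᵀPA = [24.0000 48.0000]
K = S⁻¹·BᵀPA = [2.5263 5.0526]
A−BK = [1.0000 2.0000; -0.5263 -1.0526]
AᵀP(A−BK) = [4.3684 8.7368; 8.7368 17.4737]
P' = Q + AᵀP(A−BK) = [4.8684 7.2368; 7.2368 26.4737]
tr(P') = 31.3421

31.3421


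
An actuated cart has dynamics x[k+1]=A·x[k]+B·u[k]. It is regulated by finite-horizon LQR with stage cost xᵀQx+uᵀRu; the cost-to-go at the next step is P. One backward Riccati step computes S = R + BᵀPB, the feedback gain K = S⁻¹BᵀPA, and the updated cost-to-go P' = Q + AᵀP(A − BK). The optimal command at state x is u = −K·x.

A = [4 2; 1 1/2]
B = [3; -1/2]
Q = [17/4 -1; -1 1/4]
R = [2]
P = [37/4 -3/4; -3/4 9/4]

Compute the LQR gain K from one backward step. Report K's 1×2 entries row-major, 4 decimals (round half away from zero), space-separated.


BᵀP = [28.1250 -3.3750]
S = R + BᵀPB = [2] + [86.0625] = [88.0625]
BᵀPA = [109.1250 54.5625]
K = S⁻¹·BᵀPA = [1.2392 0.6196]
A−BK = [0.2825 0.1412; 1.6196 0.8098]
AᵀP(A−BK) = [9.0248 4.5124; 4.5124 2.2562]
P' = Q + AᵀP(A−BK) = [13.2748 3.5124; 3.5124 2.5062]
tr(P') = 15.7811

1.2392 0.6196


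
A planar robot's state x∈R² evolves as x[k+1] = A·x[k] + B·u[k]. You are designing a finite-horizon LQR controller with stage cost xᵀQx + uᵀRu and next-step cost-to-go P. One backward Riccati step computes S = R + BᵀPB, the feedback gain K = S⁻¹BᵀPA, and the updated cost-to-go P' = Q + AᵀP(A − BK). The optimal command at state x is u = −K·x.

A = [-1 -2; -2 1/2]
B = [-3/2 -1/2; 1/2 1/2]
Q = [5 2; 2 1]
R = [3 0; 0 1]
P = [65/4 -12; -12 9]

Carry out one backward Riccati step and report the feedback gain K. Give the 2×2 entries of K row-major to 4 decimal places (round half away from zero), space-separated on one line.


-0.1329 0.7486 -0.2524 1.0299

BᵀP = [-30.3750 22.5000; -14.1250 10.5000]
S = R + BᵀPB = [3 0; 0 1] + [56.8125 26.4375; 26.4375 12.3125] = [59.8125 26.4375; 26.4375 13.3125]
BᵀPA = [-14.6250 72.0000; -6.8750 33.5000]
K = S⁻¹·BᵀPA = [-0.1329 0.7486; -0.2524 1.0299]
A−BK = [-1.3256 -0.3622; -1.8073 -0.3892]
AᵀP(A−BK) = [0.5703 -0.4721; -0.4721 2.8536]
P' = Q + AᵀP(A−BK) = [5.5703 1.5279; 1.5279 3.8536]
tr(P') = 9.4239


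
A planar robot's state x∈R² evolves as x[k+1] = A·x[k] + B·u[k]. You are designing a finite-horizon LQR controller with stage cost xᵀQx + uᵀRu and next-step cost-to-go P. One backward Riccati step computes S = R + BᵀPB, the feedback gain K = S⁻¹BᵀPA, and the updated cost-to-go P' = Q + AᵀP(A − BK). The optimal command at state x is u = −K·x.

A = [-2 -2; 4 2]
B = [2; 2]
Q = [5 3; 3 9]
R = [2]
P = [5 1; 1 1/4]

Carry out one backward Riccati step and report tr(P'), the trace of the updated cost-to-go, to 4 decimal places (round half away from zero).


17.0323

BᵀP = [12.0000 2.5000]
S = R + BᵀPB = [2] + [29.0000] = [31.0000]
BᵀPA = [-14.0000 -19.0000]
K = S⁻¹·BᵀPA = [-0.4516 -0.6129]
A−BK = [-1.0968 -0.7742; 4.9032 3.2258]
AᵀP(A−BK) = [1.6774 1.4194; 1.4194 1.3548]
P' = Q + AᵀP(A−BK) = [6.6774 4.4194; 4.4194 10.3548]
tr(P') = 17.0323


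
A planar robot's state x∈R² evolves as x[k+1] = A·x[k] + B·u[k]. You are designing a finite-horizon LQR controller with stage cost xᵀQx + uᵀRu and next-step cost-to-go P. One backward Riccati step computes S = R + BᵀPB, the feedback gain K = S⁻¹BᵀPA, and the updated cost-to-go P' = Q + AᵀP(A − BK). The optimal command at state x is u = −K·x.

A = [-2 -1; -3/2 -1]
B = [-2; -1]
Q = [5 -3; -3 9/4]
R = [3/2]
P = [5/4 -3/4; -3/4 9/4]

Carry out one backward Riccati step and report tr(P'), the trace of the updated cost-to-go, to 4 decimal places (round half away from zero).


BᵀP = [-1.7500 -0.7500]
S = R + BᵀPB = [3/2] + [4.2500] = [5.7500]
BᵀPA = [4.6250 2.5000]
K = S⁻¹·BᵀPA = [0.8043 0.4348]
A−BK = [-0.3913 -0.1304; -0.6957 -0.5652]
AᵀP(A−BK) = [1.8424 1.2391; 1.2391 0.9130]
P' = Q + AᵀP(A−BK) = [6.8424 -1.7609; -1.7609 3.1630]
tr(P') = 10.0054

10.0054


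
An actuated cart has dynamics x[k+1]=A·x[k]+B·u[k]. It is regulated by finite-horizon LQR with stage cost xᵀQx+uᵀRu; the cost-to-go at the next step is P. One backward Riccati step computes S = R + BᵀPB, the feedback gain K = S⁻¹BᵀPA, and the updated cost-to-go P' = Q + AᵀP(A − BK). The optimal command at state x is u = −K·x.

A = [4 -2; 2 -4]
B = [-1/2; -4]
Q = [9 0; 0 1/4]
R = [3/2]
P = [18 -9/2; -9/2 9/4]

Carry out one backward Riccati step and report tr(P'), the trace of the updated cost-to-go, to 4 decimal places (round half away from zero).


BᵀP = [9.0000 -6.7500]
S = R + BᵀPB = [3/2] + [22.5000] = [24.0000]
BᵀPA = [22.5000 9.0000]
K = S⁻¹·BᵀPA = [0.9375 0.3750]
A−BK = [4.4688 -1.8125; 5.7500 -2.5000]
AᵀP(A−BK) = [203.9063 -80.4375; -80.4375 32.6250]
P' = Q + AᵀP(A−BK) = [212.9063 -80.4375; -80.4375 32.8750]
tr(P') = 245.7813

245.7813


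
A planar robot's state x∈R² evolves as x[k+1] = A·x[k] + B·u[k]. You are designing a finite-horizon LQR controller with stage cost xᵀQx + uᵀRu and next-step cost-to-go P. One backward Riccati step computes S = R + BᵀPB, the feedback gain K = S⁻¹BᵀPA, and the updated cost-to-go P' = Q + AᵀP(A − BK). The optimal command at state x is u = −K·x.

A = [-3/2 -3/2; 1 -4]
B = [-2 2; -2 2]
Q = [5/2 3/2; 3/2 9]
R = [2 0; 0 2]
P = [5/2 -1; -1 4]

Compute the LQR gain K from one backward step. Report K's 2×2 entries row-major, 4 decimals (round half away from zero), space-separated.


BᵀP = [-3.0000 -6.0000; 3.0000 6.0000]
S = R + BᵀPB = [2 0; 0 2] + [18.0000 -18.0000; -18.0000 18.0000] = [20.0000 -18.0000; -18.0000 20.0000]
BᵀPA = [-1.5000 28.5000; 1.5000 -28.5000]
K = S⁻¹·BᵀPA = [-0.0395 0.7500; 0.0395 -0.7500]
A−BK = [-1.6579 1.5000; 0.8421 -1.0000]
AᵀP(A−BK) = [12.5066 -12.6250; -12.6250 14.8750]
P' = Q + AᵀP(A−BK) = [15.0066 -11.1250; -11.1250 23.8750]
tr(P') = 38.8816

-0.0395 0.7500 0.0395 -0.7500


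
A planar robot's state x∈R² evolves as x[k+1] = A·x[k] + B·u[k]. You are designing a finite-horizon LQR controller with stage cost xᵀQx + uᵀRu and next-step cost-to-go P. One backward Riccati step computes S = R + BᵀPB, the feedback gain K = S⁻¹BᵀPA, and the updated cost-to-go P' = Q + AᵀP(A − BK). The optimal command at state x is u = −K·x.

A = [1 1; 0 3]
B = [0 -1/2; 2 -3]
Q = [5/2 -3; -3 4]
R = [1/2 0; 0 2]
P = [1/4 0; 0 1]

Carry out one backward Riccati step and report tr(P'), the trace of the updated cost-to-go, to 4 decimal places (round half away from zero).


BᵀP = [0.0000 2.0000; -0.1250 -3.0000]
S = R + BᵀPB = [1/2 0; 0 2] + [4.0000 -6.0000; -6.0000 9.0625] = [4.5000 -6.0000; -6.0000 11.0625]
BᵀPA = [0.0000 6.0000; -0.1250 -9.1250]
K = S⁻¹·BᵀPA = [-0.0544 0.8435; -0.0408 -0.3673]
A−BK = [0.9796 0.8163; -0.0136 0.2109]
AᵀP(A−BK) = [0.2449 0.2041; 0.2041 0.8367]
P' = Q + AᵀP(A−BK) = [2.7449 -2.7959; -2.7959 4.8367]
tr(P') = 7.5816

7.5816


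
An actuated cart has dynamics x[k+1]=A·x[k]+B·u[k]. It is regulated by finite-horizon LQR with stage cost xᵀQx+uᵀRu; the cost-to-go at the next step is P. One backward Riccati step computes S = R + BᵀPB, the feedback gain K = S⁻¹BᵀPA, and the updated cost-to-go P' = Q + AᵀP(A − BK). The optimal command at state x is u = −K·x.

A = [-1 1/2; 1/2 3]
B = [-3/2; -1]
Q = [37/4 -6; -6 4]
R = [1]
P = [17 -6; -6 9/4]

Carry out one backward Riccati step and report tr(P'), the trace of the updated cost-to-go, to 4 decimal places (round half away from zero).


BᵀP = [-19.5000 6.7500]
S = R + BᵀPB = [1] + [22.5000] = [23.5000]
BᵀPA = [22.8750 10.5000]
K = S⁻¹·BᵀPA = [0.9734 0.4468]
A−BK = [0.4601 1.1702; 1.4734 3.4468]
AᵀP(A−BK) = [1.2959 1.1543; 1.1543 1.8085]
P' = Q + AᵀP(A−BK) = [10.5459 -4.8457; -4.8457 5.8085]
tr(P') = 16.3544

16.3544
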